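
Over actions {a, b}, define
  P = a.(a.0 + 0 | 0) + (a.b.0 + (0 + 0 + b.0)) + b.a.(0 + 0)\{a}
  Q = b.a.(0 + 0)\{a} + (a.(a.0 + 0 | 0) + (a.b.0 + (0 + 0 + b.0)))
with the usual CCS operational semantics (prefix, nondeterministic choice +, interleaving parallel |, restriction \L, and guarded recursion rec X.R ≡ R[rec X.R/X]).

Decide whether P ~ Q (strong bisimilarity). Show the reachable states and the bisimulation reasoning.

P ~ Q

LTS(P): 6 reachable states
  u0 = a.(a.0 + 0 | 0) + (a.b.0 + (0 + 0 + b.0)) + b.a.(0 + 0)\{a} → =a=> u1, =a=> u2, =b=> u3, =b=> u4
  u1 = a.0 + 0 | 0 → =a=> u3
  u2 = b.0 → =b=> u3
  u3 = 0 → stopped
  u4 = a.(0 + 0)\{a} → =a=> u5
  u5 = (0 + 0)\{a} → stopped
LTS(Q): 6 reachable states
  v0 = b.a.(0 + 0)\{a} + (a.(a.0 + 0 | 0) + (a.b.0 + (0 + 0 + b.0))) → =a=> v1, =a=> v2, =b=> v3, =b=> v4
  v1 = a.0 + 0 | 0 → =a=> v3
  v2 = b.0 → =b=> v3
  v3 = 0 → stopped
  v4 = a.(0 + 0)\{a} → =a=> v5
  v5 = (0 + 0)\{a} → stopped
Partition-refinement fixed point:
  B0 = {u0, v0}
  B1 = {u2, v2}
  B2 = {u3, u5, v3, v5}
  B3 = {u1, u4, v1, v4}
u0 ∈ B0, v0 ∈ B0 → same block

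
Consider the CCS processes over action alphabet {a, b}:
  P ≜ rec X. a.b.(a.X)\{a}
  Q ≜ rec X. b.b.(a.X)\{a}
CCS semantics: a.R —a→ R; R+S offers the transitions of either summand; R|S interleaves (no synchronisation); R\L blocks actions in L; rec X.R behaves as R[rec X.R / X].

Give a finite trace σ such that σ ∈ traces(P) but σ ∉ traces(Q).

a

LTS(P): 3 reachable states
  u0 = rec X. a.b.(a.X)\{a} has moves --a--▸ u1
  u1 = b.(a.(rec X. a.b.(a.X)\{a}))\{a} has moves --b--▸ u2
  u2 = (a.(rec X. a.b.(a.X)\{a}))\{a} has moves stopped
LTS(Q): 3 reachable states
  v0 = rec X. b.b.(a.X)\{a} has moves --b--▸ v1
  v1 = b.(a.(rec X. b.b.(a.X)\{a}))\{a} has moves --b--▸ v2
  v2 = (a.(rec X. b.b.(a.X)\{a}))\{a} has moves stopped
Run σ = ⟨a⟩ on P: start {u0}
  step 1 (a): {u1}
  P completes σ.
Run σ = ⟨a⟩ on Q: start {v0}
  step 1 (a): ∅ (Q stuck)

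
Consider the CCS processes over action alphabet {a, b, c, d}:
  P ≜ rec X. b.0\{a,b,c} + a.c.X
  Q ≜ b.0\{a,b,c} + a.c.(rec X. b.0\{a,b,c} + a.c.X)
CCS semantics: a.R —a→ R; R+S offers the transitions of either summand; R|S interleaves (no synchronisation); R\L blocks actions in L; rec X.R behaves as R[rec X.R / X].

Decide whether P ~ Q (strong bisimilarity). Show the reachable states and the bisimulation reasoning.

YES

LTS(P): 3 reachable states
  s0 = rec X. b.0\{a,b,c} + a.c.X has moves ··a··> s1, ··b··> s2
  s1 = c.(rec X. b.0\{a,b,c} + a.c.X) has moves ··c··> s0
  s2 = 0\{a,b,c} has moves ·
LTS(Q): 4 reachable states
  t0 = b.0\{a,b,c} + a.c.(rec X. b.0\{a,b,c} + a.c.X) has moves ··a··> t1, ··b··> t2
  t1 = c.(rec X. b.0\{a,b,c} + a.c.X) has moves ··c··> t3
  t2 = 0\{a,b,c} has moves ·
  t3 = rec X. b.0\{a,b,c} + a.c.X has moves ··a··> t1, ··b··> t2
Bisimilarity quotient blocks:
  B0 = {s0, t0, t3}
  B1 = {s2, t2}
  B2 = {s1, t1}
s0 ∈ B0, t0 ∈ B0 → same block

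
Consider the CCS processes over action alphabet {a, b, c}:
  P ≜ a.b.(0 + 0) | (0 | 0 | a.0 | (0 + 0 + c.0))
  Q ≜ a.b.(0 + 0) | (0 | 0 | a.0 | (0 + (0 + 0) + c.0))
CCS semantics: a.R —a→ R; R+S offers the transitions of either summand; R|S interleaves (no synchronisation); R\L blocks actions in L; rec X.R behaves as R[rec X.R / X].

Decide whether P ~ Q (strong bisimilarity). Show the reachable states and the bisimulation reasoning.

P ~ Q

P's transition system — 12 states:
  u0 = a.b.(0 + 0) | (0 | 0 | a.0 | (0 + 0 + c.0)) has moves --a--▸ u1, --a--▸ u2, --c--▸ u3
  u1 = a.b.(0 + 0) | (0 | 0 | 0 | (0 + 0 + c.0)) has moves --a--▸ u4, --c--▸ u5
  u2 = b.(0 + 0) | (0 | 0 | a.0 | (0 + 0 + c.0)) has moves --a--▸ u4, --b--▸ u6, --c--▸ u7
  u3 = a.b.(0 + 0) | (0 | 0 | a.0 | 0) has moves --a--▸ u5, --a--▸ u7
  u4 = b.(0 + 0) | (0 | 0 | 0 | (0 + 0 + c.0)) has moves --b--▸ u8, --c--▸ u9
  u5 = a.b.(0 + 0) | (0 | 0 | 0 | 0) has moves --a--▸ u9
  u6 = (0 + 0) | (0 | 0 | a.0 | (0 + 0 + c.0)) has moves --a--▸ u8, --c--▸ u10
  u7 = b.(0 + 0) | (0 | 0 | a.0 | 0) has moves --a--▸ u9, --b--▸ u10
  u8 = (0 + 0) | (0 | 0 | 0 | (0 + 0 + c.0)) has moves --c--▸ u11
  u9 = b.(0 + 0) | (0 | 0 | 0 | 0) has moves --b--▸ u11
  u10 = (0 + 0) | (0 | 0 | a.0 | 0) has moves --a--▸ u11
  u11 = (0 + 0) | (0 | 0 | 0 | 0) has moves deadlocked
Q's transition system — 12 states:
  v0 = a.b.(0 + 0) | (0 | 0 | a.0 | (0 + (0 + 0) + c.0)) has moves --a--▸ v1, --a--▸ v2, --c--▸ v3
  v1 = a.b.(0 + 0) | (0 | 0 | 0 | (0 + (0 + 0) + c.0)) has moves --a--▸ v4, --c--▸ v5
  v2 = b.(0 + 0) | (0 | 0 | a.0 | (0 + (0 + 0) + c.0)) has moves --a--▸ v4, --b--▸ v6, --c--▸ v7
  v3 = a.b.(0 + 0) | (0 | 0 | a.0 | 0) has moves --a--▸ v5, --a--▸ v7
  v4 = b.(0 + 0) | (0 | 0 | 0 | (0 + (0 + 0) + c.0)) has moves --b--▸ v8, --c--▸ v9
  v5 = a.b.(0 + 0) | (0 | 0 | 0 | 0) has moves --a--▸ v9
  v6 = (0 + 0) | (0 | 0 | a.0 | (0 + (0 + 0) + c.0)) has moves --a--▸ v8, --c--▸ v10
  v7 = b.(0 + 0) | (0 | 0 | a.0 | 0) has moves --a--▸ v9, --b--▸ v10
  v8 = (0 + 0) | (0 | 0 | 0 | (0 + (0 + 0) + c.0)) has moves --c--▸ v11
  v9 = b.(0 + 0) | (0 | 0 | 0 | 0) has moves --b--▸ v11
  v10 = (0 + 0) | (0 | 0 | a.0 | 0) has moves --a--▸ v11
  v11 = (0 + 0) | (0 | 0 | 0 | 0) has moves deadlocked
Bisimilarity quotient blocks:
  B0 = {u0, v0}
  B1 = {u3, v3}
  B2 = {u5, v5}
  B3 = {u9, v9}
  B4 = {u11, v11}
  B5 = {u7, v7}
  B6 = {u10, v10}
  B7 = {u1, v1}
  B8 = {u4, v4}
  B9 = {u8, v8}
  B10 = {u2, v2}
  B11 = {u6, v6}
u0 ∈ B0, v0 ∈ B0 → same block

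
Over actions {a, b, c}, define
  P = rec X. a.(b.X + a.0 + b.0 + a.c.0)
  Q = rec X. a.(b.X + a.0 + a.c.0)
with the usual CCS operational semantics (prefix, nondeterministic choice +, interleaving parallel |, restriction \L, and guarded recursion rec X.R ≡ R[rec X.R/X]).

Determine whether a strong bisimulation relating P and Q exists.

Reachable graph of P (4 states):
  s0 = rec X. a.(b.X + a.0 + b.0 + a.c.0) ⊢ -a-> s1
  s1 = b.(rec X. a.(b.X + a.0 + b.0 + a.c.0)) + a.0 + b.0 + a.c.0 ⊢ -a-> s2, -a-> s3, -b-> s0, -b-> s2
  s2 = 0 ⊢ stopped
  s3 = c.0 ⊢ -c-> s2
Reachable graph of Q (4 states):
  t0 = rec X. a.(b.X + a.0 + a.c.0) ⊢ -a-> t1
  t1 = b.(rec X. a.(b.X + a.0 + a.c.0)) + a.0 + a.c.0 ⊢ -a-> t2, -a-> t3, -b-> t0
  t2 = 0 ⊢ stopped
  t3 = c.0 ⊢ -c-> t2
Coarsest stable partition (strong bisimilarity classes):
  B0 = {s0}
  B1 = {s1}
  B2 = {s2, t2}
  B3 = {s3, t3}
  B4 = {t0}
  B5 = {t1}
s0 ∈ B0, t0 ∈ B4 → different blocks

not bisimilar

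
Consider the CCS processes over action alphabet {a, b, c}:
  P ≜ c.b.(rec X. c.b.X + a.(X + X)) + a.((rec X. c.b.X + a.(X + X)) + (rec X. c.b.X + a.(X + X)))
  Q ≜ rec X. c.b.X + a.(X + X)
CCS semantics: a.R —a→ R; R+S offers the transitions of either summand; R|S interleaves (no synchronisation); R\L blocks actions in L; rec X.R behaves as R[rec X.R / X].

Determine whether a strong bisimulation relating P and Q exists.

YES

LTS(P): 4 reachable states
  u0 = c.b.(rec X. c.b.X + a.(X + X)) + a.((rec X. c.b.X + a.(X + X)) + (rec X. c.b.X + a.(X + X))) | ··a··> u1, ··c··> u2
  u1 = (rec X. c.b.X + a.(X + X)) + (rec X. c.b.X + a.(X + X)) | ··a··> u1, ··c··> u2
  u2 = b.(rec X. c.b.X + a.(X + X)) | ··b··> u3
  u3 = rec X. c.b.X + a.(X + X) | ··a··> u1, ··c··> u2
LTS(Q): 3 reachable states
  v0 = rec X. c.b.X + a.(X + X) | ··a··> v1, ··c··> v2
  v1 = (rec X. c.b.X + a.(X + X)) + (rec X. c.b.X + a.(X + X)) | ··a··> v1, ··c··> v2
  v2 = b.(rec X. c.b.X + a.(X + X)) | ··b··> v0
Coarsest stable partition (strong bisimilarity classes):
  B0 = {u0, u1, u3, v0, v1}
  B1 = {u2, v2}
u0 ∈ B0, v0 ∈ B0 → same block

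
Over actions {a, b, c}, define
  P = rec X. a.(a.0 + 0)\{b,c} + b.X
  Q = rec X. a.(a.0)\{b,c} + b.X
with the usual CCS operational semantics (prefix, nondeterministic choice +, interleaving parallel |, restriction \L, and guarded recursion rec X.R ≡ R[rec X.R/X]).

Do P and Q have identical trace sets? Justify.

traces(P) = traces(Q)

LTS(P): 3 reachable states
  s0 = rec X. a.(a.0 + 0)\{b,c} + b.X | —a→ s1, —b→ s0
  s1 = (a.0 + 0)\{b,c} | —a→ s2
  s2 = 0\{b,c} | ·
LTS(Q): 3 reachable states
  t0 = rec X. a.(a.0)\{b,c} + b.X | —a→ t1, —b→ t0
  t1 = (a.0)\{b,c} | —a→ t2
  t2 = 0\{b,c} | ·
Partition-refinement fixed point:
  B0 = {s0, t0}
  B1 = {s1, t1}
  B2 = {s2, t2}
s0 ∈ B0, t0 ∈ B0 → same block
Bisimilar ⇒ trace-equivalent.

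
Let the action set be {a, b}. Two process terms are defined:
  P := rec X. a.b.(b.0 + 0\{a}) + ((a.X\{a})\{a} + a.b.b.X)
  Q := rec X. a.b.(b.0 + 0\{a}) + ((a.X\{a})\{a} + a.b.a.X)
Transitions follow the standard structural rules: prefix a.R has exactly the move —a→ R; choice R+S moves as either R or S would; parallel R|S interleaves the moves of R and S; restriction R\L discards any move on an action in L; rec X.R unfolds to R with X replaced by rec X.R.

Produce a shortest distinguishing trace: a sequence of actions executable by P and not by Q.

abba

LTS(P): 6 reachable states
  u0 = rec X. a.b.(b.0 + 0\{a}) + ((a.X\{a})\{a} + a.b.b.X) → ··a··> u1, ··a··> u2
  u1 = b.(b.0 + 0\{a}) → ··b··> u3
  u2 = b.b.(rec X. a.b.(b.0 + 0\{a}) + ((a.X\{a})\{a} + a.b.b.X)) → ··b··> u4
  u3 = b.0 + 0\{a} → ··b··> u5
  u4 = b.(rec X. a.b.(b.0 + 0\{a}) + ((a.X\{a})\{a} + a.b.b.X)) → ··b··> u0
  u5 = 0 → stopped
LTS(Q): 6 reachable states
  v0 = rec X. a.b.(b.0 + 0\{a}) + ((a.X\{a})\{a} + a.b.a.X) → ··a··> v1, ··a··> v2
  v1 = b.(b.0 + 0\{a}) → ··b··> v3
  v2 = b.a.(rec X. a.b.(b.0 + 0\{a}) + ((a.X\{a})\{a} + a.b.a.X)) → ··b··> v4
  v3 = b.0 + 0\{a} → ··b··> v5
  v4 = a.(rec X. a.b.(b.0 + 0\{a}) + ((a.X\{a})\{a} + a.b.a.X)) → ··a··> v0
  v5 = 0 → stopped
Trace ⟨abba⟩ through P, begin at {u0}:
  [1] a ⇒ {u1, u2}
  [2] b ⇒ {u3, u4}
  [3] b ⇒ {u0, u5}
  [4] a ⇒ {u1, u2}
  P completes σ.
Trace ⟨abba⟩ through Q, begin at {v0}:
  [1] a ⇒ {v1, v2}
  [2] b ⇒ {v3, v4}
  [3] b ⇒ {v5}
  [4] a ⇒ ∅ (Q stuck)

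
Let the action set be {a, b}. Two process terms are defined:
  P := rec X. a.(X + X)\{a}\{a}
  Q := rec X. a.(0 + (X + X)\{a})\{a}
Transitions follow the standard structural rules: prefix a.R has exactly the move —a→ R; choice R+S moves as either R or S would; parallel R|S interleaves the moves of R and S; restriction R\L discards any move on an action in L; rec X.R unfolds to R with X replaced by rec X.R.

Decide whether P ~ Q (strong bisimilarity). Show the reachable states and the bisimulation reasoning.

YES

P's transition system — 2 states:
  u0 = rec X. a.(X + X)\{a}\{a} | =a=> u1
  u1 = ((rec X. a.(X + X)\{a}\{a}) + (rec X. a.(X + X)\{a}\{a}))\{a}\{a} | stopped
Q's transition system — 2 states:
  v0 = rec X. a.(0 + (X + X)\{a})\{a} | =a=> v1
  v1 = (0 + ((rec X. a.(0 + (X + X)\{a})\{a}) + (rec X. a.(0 + (X + X)\{a})\{a}))\{a})\{a} | stopped
Bisimilarity quotient blocks:
  B0 = {u0, v0}
  B1 = {u1, v1}
u0 ∈ B0, v0 ∈ B0 → same block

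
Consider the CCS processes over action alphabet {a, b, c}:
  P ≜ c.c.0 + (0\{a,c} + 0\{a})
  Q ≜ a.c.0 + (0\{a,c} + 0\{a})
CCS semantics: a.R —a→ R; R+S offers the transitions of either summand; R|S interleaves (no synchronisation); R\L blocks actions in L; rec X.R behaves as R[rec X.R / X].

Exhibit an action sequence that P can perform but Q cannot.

P's transition system — 3 states:
  s0 = c.c.0 + (0\{a,c} + 0\{a}) | -c-> s1
  s1 = c.0 | -c-> s2
  s2 = 0 | deadlocked
Q's transition system — 3 states:
  t0 = a.c.0 + (0\{a,c} + 0\{a}) | -a-> t1
  t1 = c.0 | -c-> t2
  t2 = 0 | deadlocked
Trace ⟨c⟩ through P, begin at {s0}:
  step 1 (c): {s1}
  P completes σ.
Trace ⟨c⟩ through Q, begin at {t0}:
  step 1 (c): ∅ (Q stuck)

c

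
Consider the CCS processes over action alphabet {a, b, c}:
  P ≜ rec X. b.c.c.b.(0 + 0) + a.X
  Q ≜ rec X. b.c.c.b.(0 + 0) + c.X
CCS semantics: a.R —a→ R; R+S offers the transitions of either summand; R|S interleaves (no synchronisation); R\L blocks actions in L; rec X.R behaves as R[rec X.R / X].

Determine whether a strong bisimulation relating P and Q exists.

P ≁ Q

Reachable graph of P (5 states):
  m0 = rec X. b.c.c.b.(0 + 0) + a.X :: --a--▸ m0, --b--▸ m1
  m1 = c.c.b.(0 + 0) :: --c--▸ m2
  m2 = c.b.(0 + 0) :: --c--▸ m3
  m3 = b.(0 + 0) :: --b--▸ m4
  m4 = 0 + 0 :: stopped
Reachable graph of Q (5 states):
  n0 = rec X. b.c.c.b.(0 + 0) + c.X :: --b--▸ n1, --c--▸ n0
  n1 = c.c.b.(0 + 0) :: --c--▸ n2
  n2 = c.b.(0 + 0) :: --c--▸ n3
  n3 = b.(0 + 0) :: --b--▸ n4
  n4 = 0 + 0 :: stopped
Coarsest stable partition (strong bisimilarity classes):
  B0 = {m0}
  B1 = {m1, n1}
  B2 = {m2, n2}
  B3 = {m3, n3}
  B4 = {m4, n4}
  B5 = {n0}
m0 ∈ B0, n0 ∈ B5 → different blocks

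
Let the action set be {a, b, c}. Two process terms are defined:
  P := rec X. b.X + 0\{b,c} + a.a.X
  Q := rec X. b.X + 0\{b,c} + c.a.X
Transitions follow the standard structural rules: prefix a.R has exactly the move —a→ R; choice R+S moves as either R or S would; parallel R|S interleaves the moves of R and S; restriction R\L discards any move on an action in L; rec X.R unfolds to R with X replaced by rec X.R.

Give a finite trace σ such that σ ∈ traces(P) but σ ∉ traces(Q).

a

P's transition system — 2 states:
  s0 = rec X. b.X + 0\{b,c} + a.a.X has moves —a→ s1, —b→ s0
  s1 = a.(rec X. b.X + 0\{b,c} + a.a.X) has moves —a→ s0
Q's transition system — 2 states:
  t0 = rec X. b.X + 0\{b,c} + c.a.X has moves —b→ t0, —c→ t1
  t1 = a.(rec X. b.X + 0\{b,c} + c.a.X) has moves —a→ t0
Trace ⟨a⟩ through P, begin at {s0}:
  step 1 (a): {s1}
  P completes σ.
Trace ⟨a⟩ through Q, begin at {t0}:
  step 1 (a): ∅  — Q cannot continue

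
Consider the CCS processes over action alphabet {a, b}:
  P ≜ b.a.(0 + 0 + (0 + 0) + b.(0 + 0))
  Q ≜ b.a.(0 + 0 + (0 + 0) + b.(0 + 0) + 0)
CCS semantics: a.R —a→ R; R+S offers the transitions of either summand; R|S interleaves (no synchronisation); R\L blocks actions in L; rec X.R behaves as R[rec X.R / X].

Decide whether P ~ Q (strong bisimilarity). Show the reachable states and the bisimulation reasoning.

bisimilar

P's transition system — 4 states:
  p0 = b.a.(0 + 0 + (0 + 0) + b.(0 + 0)) → —b→ p1
  p1 = a.(0 + 0 + (0 + 0) + b.(0 + 0)) → —a→ p2
  p2 = 0 + 0 + (0 + 0) + b.(0 + 0) → —b→ p3
  p3 = 0 + 0 → ·
Q's transition system — 4 states:
  q0 = b.a.(0 + 0 + (0 + 0) + b.(0 + 0) + 0) → —b→ q1
  q1 = a.(0 + 0 + (0 + 0) + b.(0 + 0) + 0) → —a→ q2
  q2 = 0 + 0 + (0 + 0) + b.(0 + 0) + 0 → —b→ q3
  q3 = 0 + 0 → ·
Bisimilarity quotient blocks:
  B0 = {p0, q0}
  B1 = {p1, q1}
  B2 = {p2, q2}
  B3 = {p3, q3}
p0 ∈ B0, q0 ∈ B0 → same block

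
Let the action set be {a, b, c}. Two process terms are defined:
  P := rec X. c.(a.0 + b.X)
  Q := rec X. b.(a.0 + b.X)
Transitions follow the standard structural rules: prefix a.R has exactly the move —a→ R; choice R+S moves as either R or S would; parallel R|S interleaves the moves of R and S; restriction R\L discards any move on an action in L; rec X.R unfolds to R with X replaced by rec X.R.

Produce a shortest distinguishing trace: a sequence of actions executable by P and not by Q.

Reachable graph of P (3 states):
  p0 = rec X. c.(a.0 + b.X) | ··c··> p1
  p1 = a.0 + b.(rec X. c.(a.0 + b.X)) | ··a··> p2, ··b··> p0
  p2 = 0 | deadlocked
Reachable graph of Q (3 states):
  q0 = rec X. b.(a.0 + b.X) | ··b··> q1
  q1 = a.0 + b.(rec X. b.(a.0 + b.X)) | ··a··> q2, ··b··> q0
  q2 = 0 | deadlocked
Executing c from P (initial set {p0}):
  [1] c ⇒ {p1}
  ✓ P
Executing c from Q (initial set {q0}):
  [1] c ⇒ ∅  — Q cannot continue

c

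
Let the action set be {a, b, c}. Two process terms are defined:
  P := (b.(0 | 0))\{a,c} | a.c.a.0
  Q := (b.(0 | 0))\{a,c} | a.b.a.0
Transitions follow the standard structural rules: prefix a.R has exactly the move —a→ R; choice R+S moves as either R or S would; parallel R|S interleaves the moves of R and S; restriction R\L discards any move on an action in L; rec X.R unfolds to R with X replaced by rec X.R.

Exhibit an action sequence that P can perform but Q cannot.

LTS(P): 8 reachable states
  s0 = (b.(0 | 0))\{a,c} | a.c.a.0 → —a→ s1, —b→ s2
  s1 = (b.(0 | 0))\{a,c} | c.a.0 → —b→ s3, —c→ s4
  s2 = (0 | 0)\{a,c} | a.c.a.0 → —a→ s3
  s3 = (0 | 0)\{a,c} | c.a.0 → —c→ s5
  s4 = (b.(0 | 0))\{a,c} | a.0 → —a→ s6, —b→ s5
  s5 = (0 | 0)\{a,c} | a.0 → —a→ s7
  s6 = (b.(0 | 0))\{a,c} | 0 → —b→ s7
  s7 = (0 | 0)\{a,c} | 0 → (no moves)
LTS(Q): 8 reachable states
  t0 = (b.(0 | 0))\{a,c} | a.b.a.0 → —a→ t1, —b→ t2
  t1 = (b.(0 | 0))\{a,c} | b.a.0 → —b→ t3, —b→ t4
  t2 = (0 | 0)\{a,c} | a.b.a.0 → —a→ t3
  t3 = (0 | 0)\{a,c} | b.a.0 → —b→ t5
  t4 = (b.(0 | 0))\{a,c} | a.0 → —a→ t6, —b→ t5
  t5 = (0 | 0)\{a,c} | a.0 → —a→ t7
  t6 = (b.(0 | 0))\{a,c} | 0 → —b→ t7
  t7 = (0 | 0)\{a,c} | 0 → (no moves)
Run σ = ⟨ac⟩ on P: start {s0}
  step 1 (a): {s1}
  step 2 (c): {s4}
  P completes σ.
Run σ = ⟨ac⟩ on Q: start {t0}
  step 1 (a): {t1}
  step 2 (c): ∅ (Q stuck)

ac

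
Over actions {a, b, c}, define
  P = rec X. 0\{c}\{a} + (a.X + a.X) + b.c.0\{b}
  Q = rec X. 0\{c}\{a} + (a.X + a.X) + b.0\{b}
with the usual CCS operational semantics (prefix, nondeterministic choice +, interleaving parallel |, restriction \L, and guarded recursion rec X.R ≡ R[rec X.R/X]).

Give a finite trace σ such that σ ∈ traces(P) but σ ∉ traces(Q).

bc

P's transition system — 3 states:
  p0 = rec X. 0\{c}\{a} + (a.X + a.X) + b.c.0\{b} → ··a··> p0, ··b··> p1
  p1 = c.0\{b} → ··c··> p2
  p2 = 0\{b} → (no moves)
Q's transition system — 2 states:
  q0 = rec X. 0\{c}\{a} + (a.X + a.X) + b.0\{b} → ··a··> q0, ··b··> q1
  q1 = 0\{b} → (no moves)
Run σ = ⟨bc⟩ on P: start {p0}
  step 1 (b): {p1}
  step 2 (c): {p2}
  ✓ P
Run σ = ⟨bc⟩ on Q: start {q0}
  step 1 (b): {q1}
  step 2 (c): ∅  — Q cannot continue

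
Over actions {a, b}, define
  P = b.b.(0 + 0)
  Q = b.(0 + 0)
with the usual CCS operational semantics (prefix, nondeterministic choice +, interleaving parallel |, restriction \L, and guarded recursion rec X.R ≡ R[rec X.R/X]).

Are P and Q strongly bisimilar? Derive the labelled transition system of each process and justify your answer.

LTS(P): 3 reachable states
  m0 = b.b.(0 + 0) | -b-> m1
  m1 = b.(0 + 0) | -b-> m2
  m2 = 0 + 0 | deadlocked
LTS(Q): 2 reachable states
  n0 = b.(0 + 0) | -b-> n1
  n1 = 0 + 0 | deadlocked
Bisimilarity quotient blocks:
  B0 = {m0}
  B1 = {m1, n0}
  B2 = {m2, n1}
m0 ∈ B0, n0 ∈ B1 → different blocks

NO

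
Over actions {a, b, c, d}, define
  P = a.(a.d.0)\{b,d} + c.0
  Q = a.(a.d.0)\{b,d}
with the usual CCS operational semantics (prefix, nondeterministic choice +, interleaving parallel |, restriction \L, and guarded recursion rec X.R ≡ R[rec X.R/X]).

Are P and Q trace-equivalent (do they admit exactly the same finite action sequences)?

traces(P) ≠ traces(Q) — witness ⟨c⟩

LTS(P): 4 reachable states
  s0 = a.(a.d.0)\{b,d} + c.0 → =a=> s1, =c=> s2
  s1 = (a.d.0)\{b,d} → =a=> s3
  s2 = 0 → stopped
  s3 = (d.0)\{b,d} → stopped
LTS(Q): 3 reachable states
  t0 = a.(a.d.0)\{b,d} → =a=> t1
  t1 = (a.d.0)\{b,d} → =a=> t2
  t2 = (d.0)\{b,d} → stopped
Trace ⟨c⟩ through P, begin at {s0}:
  step 1 (c): {s2}
  P completes σ.
Trace ⟨c⟩ through Q, begin at {t0}:
  step 1 (c): ∅ (Q stuck)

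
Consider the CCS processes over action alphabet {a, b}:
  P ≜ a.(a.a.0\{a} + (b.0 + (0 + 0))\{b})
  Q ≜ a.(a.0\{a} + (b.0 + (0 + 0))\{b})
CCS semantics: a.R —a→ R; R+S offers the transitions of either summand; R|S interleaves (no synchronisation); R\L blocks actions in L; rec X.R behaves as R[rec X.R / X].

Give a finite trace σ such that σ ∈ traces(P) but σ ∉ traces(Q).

LTS(P): 4 reachable states
  m0 = a.(a.a.0\{a} + (b.0 + (0 + 0))\{b}) ⊢ ··a··> m1
  m1 = a.a.0\{a} + (b.0 + (0 + 0))\{b} ⊢ ··a··> m2
  m2 = a.0\{a} ⊢ ··a··> m3
  m3 = 0\{a} ⊢ stopped
LTS(Q): 3 reachable states
  n0 = a.(a.0\{a} + (b.0 + (0 + 0))\{b}) ⊢ ··a··> n1
  n1 = a.0\{a} + (b.0 + (0 + 0))\{b} ⊢ ··a··> n2
  n2 = 0\{a} ⊢ stopped
Run σ = ⟨aaa⟩ on P: start {m0}
  [1] a ⇒ {m1}
  [2] a ⇒ {m2}
  [3] a ⇒ {m3}
  ✓ P
Run σ = ⟨aaa⟩ on Q: start {n0}
  [1] a ⇒ {n1}
  [2] a ⇒ {n2}
  [3] a ⇒ ∅ (Q stuck)

aaa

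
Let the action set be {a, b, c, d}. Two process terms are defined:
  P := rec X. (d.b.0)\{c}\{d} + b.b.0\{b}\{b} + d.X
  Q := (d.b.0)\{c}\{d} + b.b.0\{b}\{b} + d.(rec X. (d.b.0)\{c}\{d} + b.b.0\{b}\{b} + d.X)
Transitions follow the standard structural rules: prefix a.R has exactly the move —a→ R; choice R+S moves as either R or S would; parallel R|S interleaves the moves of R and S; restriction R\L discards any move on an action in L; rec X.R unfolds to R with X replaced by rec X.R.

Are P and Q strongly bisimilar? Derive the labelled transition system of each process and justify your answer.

LTS(P): 3 reachable states
  m0 = rec X. (d.b.0)\{c}\{d} + b.b.0\{b}\{b} + d.X :: —b→ m1, —d→ m0
  m1 = b.0\{b}\{b} :: —b→ m2
  m2 = 0\{b}\{b} :: deadlocked
LTS(Q): 4 reachable states
  n0 = (d.b.0)\{c}\{d} + b.b.0\{b}\{b} + d.(rec X. (d.b.0)\{c}\{d} + b.b.0\{b}\{b} + d.X) :: —b→ n1, —d→ n2
  n1 = b.0\{b}\{b} :: —b→ n3
  n2 = rec X. (d.b.0)\{c}\{d} + b.b.0\{b}\{b} + d.X :: —b→ n1, —d→ n2
  n3 = 0\{b}\{b} :: deadlocked
Coarsest stable partition (strong bisimilarity classes):
  B0 = {m0, n0, n2}
  B1 = {m1, n1}
  B2 = {m2, n3}
m0 ∈ B0, n0 ∈ B0 → same block

YES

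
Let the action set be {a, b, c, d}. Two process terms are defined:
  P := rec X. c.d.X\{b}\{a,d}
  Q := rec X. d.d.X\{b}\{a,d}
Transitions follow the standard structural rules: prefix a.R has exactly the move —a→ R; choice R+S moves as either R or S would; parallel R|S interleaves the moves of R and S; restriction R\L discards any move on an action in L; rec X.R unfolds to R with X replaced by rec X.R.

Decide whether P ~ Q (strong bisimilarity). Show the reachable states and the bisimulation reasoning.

NO

LTS(P): 4 reachable states
  u0 = rec X. c.d.X\{b}\{a,d} :: ··c··> u1
  u1 = d.(rec X. c.d.X\{b}\{a,d})\{b}\{a,d} :: ··d··> u2
  u2 = (rec X. c.d.X\{b}\{a,d})\{b}\{a,d} :: ··c··> u3
  u3 = (d.(rec X. c.d.X\{b}\{a,d})\{b}\{a,d})\{b}\{a,d} :: ·
LTS(Q): 3 reachable states
  v0 = rec X. d.d.X\{b}\{a,d} :: ··d··> v1
  v1 = d.(rec X. d.d.X\{b}\{a,d})\{b}\{a,d} :: ··d··> v2
  v2 = (rec X. d.d.X\{b}\{a,d})\{b}\{a,d} :: ·
Bisimilarity quotient blocks:
  B0 = {u0}
  B1 = {u1}
  B2 = {u2}
  B3 = {u3, v2}
  B4 = {v0}
  B5 = {v1}
u0 ∈ B0, v0 ∈ B4 → different blocks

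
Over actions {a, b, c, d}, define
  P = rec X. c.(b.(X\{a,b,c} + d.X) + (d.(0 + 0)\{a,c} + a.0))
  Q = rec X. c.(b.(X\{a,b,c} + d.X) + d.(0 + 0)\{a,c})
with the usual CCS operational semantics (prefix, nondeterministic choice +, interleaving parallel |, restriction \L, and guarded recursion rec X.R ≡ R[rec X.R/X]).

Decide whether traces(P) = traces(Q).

trace-distinct — witness ⟨ca⟩

LTS(P): 5 reachable states
  s0 = rec X. c.(b.(X\{a,b,c} + d.X) + (d.(0 + 0)\{a,c} + a.0)) → ··c··> s1
  s1 = b.((rec X. c.(b.(X\{a,b,c} + d.X) + (d.(0 + 0)\{a,c} + a.0)))\{a,b,c} + d.(rec X. c.(b.(X\{a,b,c} + d.X) + (d.(0 + 0)\{a,c} + a.0)))) + (d.(0 + 0)\{a,c} + a.0) → ··a··> s2, ··b··> s3, ··d··> s4
  s2 = 0 → (no moves)
  s3 = (rec X. c.(b.(X\{a,b,c} + d.X) + (d.(0 + 0)\{a,c} + a.0)))\{a,b,c} + d.(rec X. c.(b.(X\{a,b,c} + d.X) + (d.(0 + 0)\{a,c} + a.0))) → ··d··> s0
  s4 = (0 + 0)\{a,c} → (no moves)
LTS(Q): 4 reachable states
  t0 = rec X. c.(b.(X\{a,b,c} + d.X) + d.(0 + 0)\{a,c}) → ··c··> t1
  t1 = b.((rec X. c.(b.(X\{a,b,c} + d.X) + d.(0 + 0)\{a,c}))\{a,b,c} + d.(rec X. c.(b.(X\{a,b,c} + d.X) + d.(0 + 0)\{a,c}))) + d.(0 + 0)\{a,c} → ··b··> t2, ··d··> t3
  t2 = (rec X. c.(b.(X\{a,b,c} + d.X) + d.(0 + 0)\{a,c}))\{a,b,c} + d.(rec X. c.(b.(X\{a,b,c} + d.X) + d.(0 + 0)\{a,c})) → ··d··> t0
  t3 = (0 + 0)\{a,c} → (no moves)
Trace ⟨ca⟩ through P, begin at {s0}:
  step 1 (c): {s1}
  step 2 (a): {s2}
  ✓ P
Trace ⟨ca⟩ through Q, begin at {t0}:
  step 1 (c): {t1}
  step 2 (a): no successor for Q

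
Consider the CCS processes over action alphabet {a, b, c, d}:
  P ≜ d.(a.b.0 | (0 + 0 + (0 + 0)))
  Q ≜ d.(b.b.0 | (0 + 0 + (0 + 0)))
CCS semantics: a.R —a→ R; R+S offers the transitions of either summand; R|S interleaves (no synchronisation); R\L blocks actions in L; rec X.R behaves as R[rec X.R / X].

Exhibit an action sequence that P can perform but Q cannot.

da

LTS(P): 4 reachable states
  u0 = d.(a.b.0 | (0 + 0 + (0 + 0))) ⊢ —d→ u1
  u1 = a.b.0 | (0 + 0 + (0 + 0)) ⊢ —a→ u2
  u2 = b.0 | (0 + 0 + (0 + 0)) ⊢ —b→ u3
  u3 = 0 | (0 + 0 + (0 + 0)) ⊢ ∅
LTS(Q): 4 reachable states
  v0 = d.(b.b.0 | (0 + 0 + (0 + 0))) ⊢ —d→ v1
  v1 = b.b.0 | (0 + 0 + (0 + 0)) ⊢ —b→ v2
  v2 = b.0 | (0 + 0 + (0 + 0)) ⊢ —b→ v3
  v3 = 0 | (0 + 0 + (0 + 0)) ⊢ ∅
Executing da from P (initial set {u0}):
  after d @ step 1: {u1}
  after a @ step 2: {u2}
  — P admits the full trace.
Executing da from Q (initial set {v0}):
  after d @ step 1: {v1}
  after a @ step 2: no successor for Q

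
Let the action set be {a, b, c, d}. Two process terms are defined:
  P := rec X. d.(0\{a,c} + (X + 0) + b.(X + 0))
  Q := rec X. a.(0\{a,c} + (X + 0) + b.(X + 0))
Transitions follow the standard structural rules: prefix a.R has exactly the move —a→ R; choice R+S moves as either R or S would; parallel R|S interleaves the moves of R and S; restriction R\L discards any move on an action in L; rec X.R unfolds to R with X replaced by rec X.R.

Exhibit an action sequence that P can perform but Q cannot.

LTS(P): 3 reachable states
  u0 = rec X. d.(0\{a,c} + (X + 0) + b.(X + 0)) | --d--▸ u1
  u1 = 0\{a,c} + ((rec X. d.(0\{a,c} + (X + 0) + b.(X + 0))) + 0) + b.((rec X. d.(0\{a,c} + (X + 0) + b.(X + 0))) + 0) | --b--▸ u2, --d--▸ u1
  u2 = (rec X. d.(0\{a,c} + (X + 0) + b.(X + 0))) + 0 | --d--▸ u1
LTS(Q): 3 reachable states
  v0 = rec X. a.(0\{a,c} + (X + 0) + b.(X + 0)) | --a--▸ v1
  v1 = 0\{a,c} + ((rec X. a.(0\{a,c} + (X + 0) + b.(X + 0))) + 0) + b.((rec X. a.(0\{a,c} + (X + 0) + b.(X + 0))) + 0) | --a--▸ v1, --b--▸ v2
  v2 = (rec X. a.(0\{a,c} + (X + 0) + b.(X + 0))) + 0 | --a--▸ v1
Run σ = ⟨d⟩ on P: start {u0}
  step 1 (d): {u1}
  — P admits the full trace.
Run σ = ⟨d⟩ on Q: start {v0}
  step 1 (d): no successor for Q

d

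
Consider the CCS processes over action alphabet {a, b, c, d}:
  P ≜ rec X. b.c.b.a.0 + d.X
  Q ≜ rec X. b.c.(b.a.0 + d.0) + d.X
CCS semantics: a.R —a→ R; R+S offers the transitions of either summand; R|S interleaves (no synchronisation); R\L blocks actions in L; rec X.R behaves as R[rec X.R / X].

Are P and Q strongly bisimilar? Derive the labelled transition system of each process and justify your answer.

LTS(P): 5 reachable states
  s0 = rec X. b.c.b.a.0 + d.X :: —b→ s1, —d→ s0
  s1 = c.b.a.0 :: —c→ s2
  s2 = b.a.0 :: —b→ s3
  s3 = a.0 :: —a→ s4
  s4 = 0 :: deadlocked
LTS(Q): 5 reachable states
  t0 = rec X. b.c.(b.a.0 + d.0) + d.X :: —b→ t1, —d→ t0
  t1 = c.(b.a.0 + d.0) :: —c→ t2
  t2 = b.a.0 + d.0 :: —b→ t3, —d→ t4
  t3 = a.0 :: —a→ t4
  t4 = 0 :: deadlocked
Coarsest stable partition (strong bisimilarity classes):
  B0 = {s0}
  B1 = {s1}
  B2 = {s2}
  B3 = {s3, t3}
  B4 = {s4, t4}
  B5 = {t0}
  B6 = {t1}
  B7 = {t2}
s0 ∈ B0, t0 ∈ B5 → different blocks

NO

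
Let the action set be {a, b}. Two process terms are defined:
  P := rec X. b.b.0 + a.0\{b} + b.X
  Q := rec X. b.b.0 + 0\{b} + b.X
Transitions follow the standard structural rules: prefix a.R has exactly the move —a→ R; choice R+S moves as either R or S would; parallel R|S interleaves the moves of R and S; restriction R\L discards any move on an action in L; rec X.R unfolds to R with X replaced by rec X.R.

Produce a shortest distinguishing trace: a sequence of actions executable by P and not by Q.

LTS(P): 4 reachable states
  m0 = rec X. b.b.0 + a.0\{b} + b.X | --a--▸ m1, --b--▸ m0, --b--▸ m2
  m1 = 0\{b} | ·
  m2 = b.0 | --b--▸ m3
  m3 = 0 | ·
LTS(Q): 3 reachable states
  n0 = rec X. b.b.0 + 0\{b} + b.X | --b--▸ n0, --b--▸ n1
  n1 = b.0 | --b--▸ n2
  n2 = 0 | ·
Executing a from P (initial set {m0}):
  [1] a ⇒ {m1}
  ✓ P
Executing a from Q (initial set {n0}):
  [1] a ⇒ no successor for Q

a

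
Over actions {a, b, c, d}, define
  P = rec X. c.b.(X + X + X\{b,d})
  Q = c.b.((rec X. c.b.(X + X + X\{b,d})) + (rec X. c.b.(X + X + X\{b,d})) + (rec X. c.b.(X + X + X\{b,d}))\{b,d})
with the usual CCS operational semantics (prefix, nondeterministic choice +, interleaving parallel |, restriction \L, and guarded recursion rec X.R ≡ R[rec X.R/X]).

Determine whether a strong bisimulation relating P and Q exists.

YES

Reachable graph of P (4 states):
  m0 = rec X. c.b.(X + X + X\{b,d}) ⊢ -c-> m1
  m1 = b.((rec X. c.b.(X + X + X\{b,d})) + (rec X. c.b.(X + X + X\{b,d})) + (rec X. c.b.(X + X + X\{b,d}))\{b,d}) ⊢ -b-> m2
  m2 = (rec X. c.b.(X + X + X\{b,d})) + (rec X. c.b.(X + X + X\{b,d})) + (rec X. c.b.(X + X + X\{b,d}))\{b,d} ⊢ -c-> m1, -c-> m3
  m3 = (b.((rec X. c.b.(X + X + X\{b,d})) + (rec X. c.b.(X + X + X\{b,d})) + (rec X. c.b.(X + X + X\{b,d}))\{b,d}))\{b,d} ⊢ ·
Reachable graph of Q (4 states):
  n0 = c.b.((rec X. c.b.(X + X + X\{b,d})) + (rec X. c.b.(X + X + X\{b,d})) + (rec X. c.b.(X + X + X\{b,d}))\{b,d}) ⊢ -c-> n1
  n1 = b.((rec X. c.b.(X + X + X\{b,d})) + (rec X. c.b.(X + X + X\{b,d})) + (rec X. c.b.(X + X + X\{b,d}))\{b,d}) ⊢ -b-> n2
  n2 = (rec X. c.b.(X + X + X\{b,d})) + (rec X. c.b.(X + X + X\{b,d})) + (rec X. c.b.(X + X + X\{b,d}))\{b,d} ⊢ -c-> n1, -c-> n3
  n3 = (b.((rec X. c.b.(X + X + X\{b,d})) + (rec X. c.b.(X + X + X\{b,d})) + (rec X. c.b.(X + X + X\{b,d}))\{b,d}))\{b,d} ⊢ ·
Bisimilarity quotient blocks:
  B0 = {m0, n0}
  B1 = {m1, n1}
  B2 = {m2, n2}
  B3 = {m3, n3}
m0 ∈ B0, n0 ∈ B0 → same block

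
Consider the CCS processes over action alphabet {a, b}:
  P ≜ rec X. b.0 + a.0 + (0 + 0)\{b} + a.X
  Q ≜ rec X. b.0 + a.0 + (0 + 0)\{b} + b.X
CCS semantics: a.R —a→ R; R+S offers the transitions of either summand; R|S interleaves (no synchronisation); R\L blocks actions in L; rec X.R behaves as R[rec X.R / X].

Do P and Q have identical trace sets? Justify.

NO — witness ⟨aa⟩

LTS(P): 2 reachable states
  u0 = rec X. b.0 + a.0 + (0 + 0)\{b} + a.X :: -a-> u0, -a-> u1, -b-> u1
  u1 = 0 :: stopped
LTS(Q): 2 reachable states
  v0 = rec X. b.0 + a.0 + (0 + 0)\{b} + b.X :: -a-> v1, -b-> v0, -b-> v1
  v1 = 0 :: stopped
Run σ = ⟨aa⟩ on P: start {u0}
  after a @ step 1: {u0, u1}
  after a @ step 2: {u0, u1}
  — P admits the full trace.
Run σ = ⟨aa⟩ on Q: start {v0}
  after a @ step 1: {v1}
  after a @ step 2: ∅ (Q stuck)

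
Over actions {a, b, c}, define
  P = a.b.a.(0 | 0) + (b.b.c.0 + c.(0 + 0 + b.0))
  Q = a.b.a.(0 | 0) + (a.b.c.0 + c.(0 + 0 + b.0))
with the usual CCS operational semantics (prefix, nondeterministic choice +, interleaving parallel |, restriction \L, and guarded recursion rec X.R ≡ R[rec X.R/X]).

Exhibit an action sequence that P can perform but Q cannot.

b

Reachable graph of P (8 states):
  m0 = a.b.a.(0 | 0) + (b.b.c.0 + c.(0 + 0 + b.0)) :: -a-> m1, -b-> m2, -c-> m3
  m1 = b.a.(0 | 0) :: -b-> m4
  m2 = b.c.0 :: -b-> m5
  m3 = 0 + 0 + b.0 :: -b-> m6
  m4 = a.(0 | 0) :: -a-> m7
  m5 = c.0 :: -c-> m6
  m6 = 0 :: ·
  m7 = 0 | 0 :: ·
Reachable graph of Q (8 states):
  n0 = a.b.a.(0 | 0) + (a.b.c.0 + c.(0 + 0 + b.0)) :: -a-> n1, -a-> n2, -c-> n3
  n1 = b.a.(0 | 0) :: -b-> n4
  n2 = b.c.0 :: -b-> n5
  n3 = 0 + 0 + b.0 :: -b-> n6
  n4 = a.(0 | 0) :: -a-> n7
  n5 = c.0 :: -c-> n6
  n6 = 0 :: ·
  n7 = 0 | 0 :: ·
Trace ⟨b⟩ through P, begin at {m0}:
  step 1 (b): {m2}
  — P admits the full trace.
Trace ⟨b⟩ through Q, begin at {n0}:
  step 1 (b): no successor for Q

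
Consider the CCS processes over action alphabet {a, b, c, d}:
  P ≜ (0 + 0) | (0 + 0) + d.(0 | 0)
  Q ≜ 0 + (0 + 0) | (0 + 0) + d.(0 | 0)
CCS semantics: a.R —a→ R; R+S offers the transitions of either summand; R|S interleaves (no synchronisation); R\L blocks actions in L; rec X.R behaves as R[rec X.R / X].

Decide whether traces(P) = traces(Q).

YES

LTS(P): 2 reachable states
  m0 = (0 + 0) | (0 + 0) + d.(0 | 0) ⊢ —d→ m1
  m1 = 0 | 0 ⊢ deadlocked
LTS(Q): 2 reachable states
  n0 = 0 + (0 + 0) | (0 + 0) + d.(0 | 0) ⊢ —d→ n1
  n1 = 0 | 0 ⊢ deadlocked
Coarsest stable partition (strong bisimilarity classes):
  B0 = {m0, n0}
  B1 = {m1, n1}
m0 ∈ B0, n0 ∈ B0 → same block
Bisimilar ⇒ trace-equivalent.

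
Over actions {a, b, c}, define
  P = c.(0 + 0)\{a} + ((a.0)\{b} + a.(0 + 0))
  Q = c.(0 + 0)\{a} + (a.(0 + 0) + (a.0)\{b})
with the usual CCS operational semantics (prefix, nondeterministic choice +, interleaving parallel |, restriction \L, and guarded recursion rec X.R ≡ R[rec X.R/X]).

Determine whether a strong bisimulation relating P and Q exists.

YES

Reachable graph of P (4 states):
  p0 = c.(0 + 0)\{a} + ((a.0)\{b} + a.(0 + 0)) → --a--▸ p1, --a--▸ p2, --c--▸ p3
  p1 = 0 + 0 → ·
  p2 = 0\{b} → ·
  p3 = (0 + 0)\{a} → ·
Reachable graph of Q (4 states):
  q0 = c.(0 + 0)\{a} + (a.(0 + 0) + (a.0)\{b}) → --a--▸ q1, --a--▸ q2, --c--▸ q3
  q1 = 0 + 0 → ·
  q2 = 0\{b} → ·
  q3 = (0 + 0)\{a} → ·
Coarsest stable partition (strong bisimilarity classes):
  B0 = {p0, q0}
  B1 = {p1, p2, p3, q1, q2, q3}
p0 ∈ B0, q0 ∈ B0 → same block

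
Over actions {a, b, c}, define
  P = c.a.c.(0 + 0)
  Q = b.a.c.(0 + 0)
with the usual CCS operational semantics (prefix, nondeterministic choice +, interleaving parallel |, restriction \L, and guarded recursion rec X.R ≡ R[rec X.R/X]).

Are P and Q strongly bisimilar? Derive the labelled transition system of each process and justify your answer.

NO

P's transition system — 4 states:
  s0 = c.a.c.(0 + 0) :: ··c··> s1
  s1 = a.c.(0 + 0) :: ··a··> s2
  s2 = c.(0 + 0) :: ··c··> s3
  s3 = 0 + 0 :: ·
Q's transition system — 4 states:
  t0 = b.a.c.(0 + 0) :: ··b··> t1
  t1 = a.c.(0 + 0) :: ··a··> t2
  t2 = c.(0 + 0) :: ··c··> t3
  t3 = 0 + 0 :: ·
Coarsest stable partition (strong bisimilarity classes):
  B0 = {s0}
  B1 = {s1, t1}
  B2 = {s2, t2}
  B3 = {s3, t3}
  B4 = {t0}
s0 ∈ B0, t0 ∈ B4 → different blocks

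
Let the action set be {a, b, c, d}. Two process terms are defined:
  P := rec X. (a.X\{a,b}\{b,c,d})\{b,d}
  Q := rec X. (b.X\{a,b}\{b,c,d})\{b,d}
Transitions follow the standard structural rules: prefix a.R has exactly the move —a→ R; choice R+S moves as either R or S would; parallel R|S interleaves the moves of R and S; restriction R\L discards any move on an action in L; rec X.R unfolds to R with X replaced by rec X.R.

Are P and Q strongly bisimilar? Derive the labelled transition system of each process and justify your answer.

P's transition system — 2 states:
  m0 = rec X. (a.X\{a,b}\{b,c,d})\{b,d} has moves -a-> m1
  m1 = (rec X. (a.X\{a,b}\{b,c,d})\{b,d})\{a,b}\{b,c,d}\{b,d} has moves ∅
Q's transition system — 1 states:
  n0 = rec X. (b.X\{a,b}\{b,c,d})\{b,d} has moves ∅
Bisimilarity quotient blocks:
  B0 = {m0}
  B1 = {m1, n0}
m0 ∈ B0, n0 ∈ B1 → different blocks

NO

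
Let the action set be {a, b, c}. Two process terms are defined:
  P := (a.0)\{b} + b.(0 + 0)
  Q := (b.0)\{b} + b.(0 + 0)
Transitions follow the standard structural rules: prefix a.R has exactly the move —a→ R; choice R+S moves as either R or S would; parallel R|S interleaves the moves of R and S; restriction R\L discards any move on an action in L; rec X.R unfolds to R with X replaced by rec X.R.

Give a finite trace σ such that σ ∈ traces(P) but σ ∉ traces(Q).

P's transition system — 3 states:
  m0 = (a.0)\{b} + b.(0 + 0) ⊢ ··a··> m1, ··b··> m2
  m1 = 0\{b} ⊢ deadlocked
  m2 = 0 + 0 ⊢ deadlocked
Q's transition system — 2 states:
  n0 = (b.0)\{b} + b.(0 + 0) ⊢ ··b··> n1
  n1 = 0 + 0 ⊢ deadlocked
Run σ = ⟨a⟩ on P: start {m0}
  step 1 (a): {m1}
  — P admits the full trace.
Run σ = ⟨a⟩ on Q: start {n0}
  step 1 (a): ∅  — Q cannot continue

a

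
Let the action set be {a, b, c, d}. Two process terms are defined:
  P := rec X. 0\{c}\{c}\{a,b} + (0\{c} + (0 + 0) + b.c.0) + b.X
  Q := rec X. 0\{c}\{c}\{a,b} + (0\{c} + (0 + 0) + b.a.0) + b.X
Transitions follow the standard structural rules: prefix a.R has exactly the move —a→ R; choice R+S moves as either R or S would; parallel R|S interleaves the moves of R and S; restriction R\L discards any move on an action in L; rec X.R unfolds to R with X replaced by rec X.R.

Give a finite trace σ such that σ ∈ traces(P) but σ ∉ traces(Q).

bc

LTS(P): 3 reachable states
  s0 = rec X. 0\{c}\{c}\{a,b} + (0\{c} + (0 + 0) + b.c.0) + b.X ⊢ ··b··> s0, ··b··> s1
  s1 = c.0 ⊢ ··c··> s2
  s2 = 0 ⊢ deadlocked
LTS(Q): 3 reachable states
  t0 = rec X. 0\{c}\{c}\{a,b} + (0\{c} + (0 + 0) + b.a.0) + b.X ⊢ ··b··> t0, ··b··> t1
  t1 = a.0 ⊢ ··a··> t2
  t2 = 0 ⊢ deadlocked
Trace ⟨bc⟩ through P, begin at {s0}:
  step 1 (b): {s0, s1}
  step 2 (c): {s2}
  — P admits the full trace.
Trace ⟨bc⟩ through Q, begin at {t0}:
  step 1 (b): {t0, t1}
  step 2 (c): ∅  — Q cannot continue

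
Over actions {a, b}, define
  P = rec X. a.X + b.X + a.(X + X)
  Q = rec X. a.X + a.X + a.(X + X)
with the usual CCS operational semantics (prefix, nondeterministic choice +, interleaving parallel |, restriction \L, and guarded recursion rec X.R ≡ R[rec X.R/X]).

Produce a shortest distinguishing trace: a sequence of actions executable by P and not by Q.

P's transition system — 2 states:
  m0 = rec X. a.X + b.X + a.(X + X) ⊢ --a--▸ m0, --a--▸ m1, --b--▸ m0
  m1 = (rec X. a.X + b.X + a.(X + X)) + (rec X. a.X + b.X + a.(X + X)) ⊢ --a--▸ m0, --a--▸ m1, --b--▸ m0
Q's transition system — 2 states:
  n0 = rec X. a.X + a.X + a.(X + X) ⊢ --a--▸ n0, --a--▸ n1
  n1 = (rec X. a.X + a.X + a.(X + X)) + (rec X. a.X + a.X + a.(X + X)) ⊢ --a--▸ n0, --a--▸ n1
Trace ⟨b⟩ through P, begin at {m0}:
  step 1 (b): {m0}
  P completes σ.
Trace ⟨b⟩ through Q, begin at {n0}:
  step 1 (b): ∅  — Q cannot continue

b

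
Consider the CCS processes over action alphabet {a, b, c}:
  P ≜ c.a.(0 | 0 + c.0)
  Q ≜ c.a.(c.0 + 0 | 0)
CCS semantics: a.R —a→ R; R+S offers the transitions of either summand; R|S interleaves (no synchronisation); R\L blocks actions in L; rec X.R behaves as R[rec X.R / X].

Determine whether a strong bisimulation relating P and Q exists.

LTS(P): 4 reachable states
  m0 = c.a.(0 | 0 + c.0) → =c=> m1
  m1 = a.(0 | 0 + c.0) → =a=> m2
  m2 = 0 | 0 + c.0 → =c=> m3
  m3 = 0 → deadlocked
LTS(Q): 4 reachable states
  n0 = c.a.(c.0 + 0 | 0) → =c=> n1
  n1 = a.(c.0 + 0 | 0) → =a=> n2
  n2 = c.0 + 0 | 0 → =c=> n3
  n3 = 0 → deadlocked
Coarsest stable partition (strong bisimilarity classes):
  B0 = {m0, n0}
  B1 = {m1, n1}
  B2 = {m2, n2}
  B3 = {m3, n3}
m0 ∈ B0, n0 ∈ B0 → same block

bisimilar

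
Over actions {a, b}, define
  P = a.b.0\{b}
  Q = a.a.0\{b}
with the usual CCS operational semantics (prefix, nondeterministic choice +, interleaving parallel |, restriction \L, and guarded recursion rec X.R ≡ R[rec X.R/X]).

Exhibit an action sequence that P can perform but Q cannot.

ab

LTS(P): 3 reachable states
  u0 = a.b.0\{b} | —a→ u1
  u1 = b.0\{b} | —b→ u2
  u2 = 0\{b} | stopped
LTS(Q): 3 reachable states
  v0 = a.a.0\{b} | —a→ v1
  v1 = a.0\{b} | —a→ v2
  v2 = 0\{b} | stopped
Run σ = ⟨ab⟩ on P: start {u0}
  [1] a ⇒ {u1}
  [2] b ⇒ {u2}
  P completes σ.
Run σ = ⟨ab⟩ on Q: start {v0}
  [1] a ⇒ {v1}
  [2] b ⇒ ∅ (Q stuck)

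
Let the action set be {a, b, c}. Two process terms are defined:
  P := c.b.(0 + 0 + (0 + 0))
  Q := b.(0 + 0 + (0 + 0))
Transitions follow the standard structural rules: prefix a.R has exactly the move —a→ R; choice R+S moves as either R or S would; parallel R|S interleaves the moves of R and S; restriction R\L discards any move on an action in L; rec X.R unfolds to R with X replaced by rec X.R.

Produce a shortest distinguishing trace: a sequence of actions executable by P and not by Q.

c

Reachable graph of P (3 states):
  m0 = c.b.(0 + 0 + (0 + 0)) → --c--▸ m1
  m1 = b.(0 + 0 + (0 + 0)) → --b--▸ m2
  m2 = 0 + 0 + (0 + 0) → (no moves)
Reachable graph of Q (2 states):
  n0 = b.(0 + 0 + (0 + 0)) → --b--▸ n1
  n1 = 0 + 0 + (0 + 0) → (no moves)
Run σ = ⟨c⟩ on P: start {m0}
  after c @ step 1: {m1}
  — P admits the full trace.
Run σ = ⟨c⟩ on Q: start {n0}
  after c @ step 1: no successor for Q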